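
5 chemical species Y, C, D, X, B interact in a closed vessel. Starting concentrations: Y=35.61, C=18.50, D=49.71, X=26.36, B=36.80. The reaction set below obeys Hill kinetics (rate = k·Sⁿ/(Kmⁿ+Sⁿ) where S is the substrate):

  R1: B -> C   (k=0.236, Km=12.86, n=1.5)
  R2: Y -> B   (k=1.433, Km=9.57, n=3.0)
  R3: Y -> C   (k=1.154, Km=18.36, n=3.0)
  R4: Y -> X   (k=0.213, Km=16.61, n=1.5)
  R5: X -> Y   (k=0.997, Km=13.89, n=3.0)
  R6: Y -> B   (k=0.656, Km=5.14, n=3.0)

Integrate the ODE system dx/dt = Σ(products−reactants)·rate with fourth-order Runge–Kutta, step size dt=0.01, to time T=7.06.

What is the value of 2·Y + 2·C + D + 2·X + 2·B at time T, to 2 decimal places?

Check how each reaction changes W = 2·Y + 2·C + D + 2·X + 2·B (weight of products minus weight of reactants):
R1: B -> C: (2·1) − (2·1) = 2 − 2 = 0
R2: Y -> B: (2·1) − (2·1) = 2 − 2 = 0
R3: Y -> C: (2·1) − (2·1) = 2 − 2 = 0
R4: Y -> X: (2·1) − (2·1) = 2 − 2 = 0
R5: X -> Y: (2·1) − (2·1) = 2 − 2 = 0
R6: Y -> B: (2·1) − (2·1) = 2 − 2 = 0
Every reaction leaves W unchanged, so W is conserved and no simulation is needed: W(T) = W(0) = 2·35.61 + 2·18.50 + 49.71 + 2·26.36 + 2·36.80 = 284.25

Value at T = 284.25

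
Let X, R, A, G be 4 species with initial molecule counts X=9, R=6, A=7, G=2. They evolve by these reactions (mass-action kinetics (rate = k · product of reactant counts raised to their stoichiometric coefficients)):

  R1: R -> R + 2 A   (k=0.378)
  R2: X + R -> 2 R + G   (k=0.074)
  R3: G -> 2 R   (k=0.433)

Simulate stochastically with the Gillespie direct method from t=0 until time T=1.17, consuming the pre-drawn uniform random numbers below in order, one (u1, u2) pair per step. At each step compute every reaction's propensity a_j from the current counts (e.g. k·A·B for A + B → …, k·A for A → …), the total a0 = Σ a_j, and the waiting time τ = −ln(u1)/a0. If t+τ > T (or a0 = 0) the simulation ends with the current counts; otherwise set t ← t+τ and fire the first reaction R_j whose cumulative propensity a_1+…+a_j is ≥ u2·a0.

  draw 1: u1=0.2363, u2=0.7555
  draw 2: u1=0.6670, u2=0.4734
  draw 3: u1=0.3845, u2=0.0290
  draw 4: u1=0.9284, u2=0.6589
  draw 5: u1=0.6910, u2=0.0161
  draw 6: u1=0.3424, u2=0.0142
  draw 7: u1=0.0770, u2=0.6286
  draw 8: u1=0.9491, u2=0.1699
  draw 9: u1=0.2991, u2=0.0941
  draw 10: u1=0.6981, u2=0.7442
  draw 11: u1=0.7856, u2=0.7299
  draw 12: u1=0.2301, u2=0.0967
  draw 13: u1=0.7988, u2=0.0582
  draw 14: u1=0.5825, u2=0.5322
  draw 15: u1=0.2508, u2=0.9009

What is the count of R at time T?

t=0.000: X=9 R=6 A=7 G=2
Draw 1: a1=2.268, a2=3.996, a3=0.866, a0=7.130; τ=−ln(0.2363)/7.130=0.202 → t=0.202; u2·a0=0.7555·7.130=5.387; a1=2.268 < 5.387 ≤ a1+a2=6.264 → R2 fires; X=8 R=7 A=7 G=3
Draw 2: a1=2.646, a2=4.144, a3=1.299, a0=8.089; τ=−ln(0.6670)/8.089=0.050 → t=0.252; u2·a0=0.4734·8.089=3.829; a1=2.646 < 3.829 ≤ a1+a2=6.790 → R2 fires; X=7 R=8 A=7 G=4
Draw 3: a1=3.024, a2=4.144, a3=1.732, a0=8.900; τ=−ln(0.3845)/8.900=0.107 → t=0.360; u2·a0=0.0290·8.900=0.258 ≤ a1=3.024 → R1 fires; X=7 R=8 A=9 G=4
Draw 4: a1=3.024, a2=4.144, a3=1.732, a0=8.900; τ=−ln(0.9284)/8.900=0.008 → t=0.368; u2·a0=0.6589·8.900=5.864; a1=3.024 < 5.864 ≤ a1+a2=7.168 → R2 fires; X=6 R=9 A=9 G=5
Draw 5: a1=3.402, a2=3.996, a3=2.165, a0=9.563; τ=−ln(0.6910)/9.563=0.039 → t=0.407; u2·a0=0.0161·9.563=0.154 ≤ a1=3.402 → R1 fires; X=6 R=9 A=11 G=5
Draw 6: a1=3.402, a2=3.996, a3=2.165, a0=9.563; τ=−ln(0.3424)/9.563=0.112 → t=0.519; u2·a0=0.0142·9.563=0.136 ≤ a1=3.402 → R1 fires; X=6 R=9 A=13 G=5
Draw 7: a1=3.402, a2=3.996, a3=2.165, a0=9.563; τ=−ln(0.0770)/9.563=0.268 → t=0.787; u2·a0=0.6286·9.563=6.011; a1=3.402 < 6.011 ≤ a1+a2=7.398 → R2 fires; X=5 R=10 A=13 G=6
Draw 8: a1=3.780, a2=3.700, a3=2.598, a0=10.078; τ=−ln(0.9491)/10.078=0.005 → t=0.792; u2·a0=0.1699·10.078=1.712 ≤ a1=3.780 → R1 fires; X=5 R=10 A=15 G=6
Draw 9: a1=3.780, a2=3.700, a3=2.598, a0=10.078; τ=−ln(0.2991)/10.078=0.120 → t=0.912; u2·a0=0.0941·10.078=0.948 ≤ a1=3.780 → R1 fires; X=5 R=10 A=17 G=6
Draw 10: a1=3.780, a2=3.700, a3=2.598, a0=10.078; τ=−ln(0.6981)/10.078=0.036 → t=0.948; u2·a0=0.7442·10.078=7.500; a1+a2=7.480 < 7.500 ≤ a1+…+a3=10.078 → R3 fires; X=5 R=12 A=17 G=5
Draw 11: a1=4.536, a2=4.440, a3=2.165, a0=11.141; τ=−ln(0.7856)/11.141=0.022 → t=0.969; u2·a0=0.7299·11.141=8.132; a1=4.536 < 8.132 ≤ a1+a2=8.976 → R2 fires; X=4 R=13 A=17 G=6
Draw 12: a1=4.914, a2=3.848, a3=2.598, a0=11.360; τ=−ln(0.2301)/11.360=0.129 → t=1.099; u2·a0=0.0967·11.360=1.099 ≤ a1=4.914 → R1 fires; X=4 R=13 A=19 G=6
Draw 13: a1=4.914, a2=3.848, a3=2.598, a0=11.360; τ=−ln(0.7988)/11.360=0.020 → t=1.118; u2·a0=0.0582·11.360=0.661 ≤ a1=4.914 → R1 fires; X=4 R=13 A=21 G=6
Draw 14: a1=4.914, a2=3.848, a3=2.598, a0=11.360; τ=−ln(0.5825)/11.360=0.048 → t=1.166; u2·a0=0.5322·11.360=6.046; a1=4.914 < 6.046 ≤ a1+a2=8.762 → R2 fires; X=3 R=14 A=21 G=7
Draw 15: a1=5.292, a2=3.108, a3=3.031, a0=11.431; τ=−ln(0.2508)/11.431=0.121 → t=1.287 > T=1.17: stop.
Read off R at T=1.17: 14

R at T = 14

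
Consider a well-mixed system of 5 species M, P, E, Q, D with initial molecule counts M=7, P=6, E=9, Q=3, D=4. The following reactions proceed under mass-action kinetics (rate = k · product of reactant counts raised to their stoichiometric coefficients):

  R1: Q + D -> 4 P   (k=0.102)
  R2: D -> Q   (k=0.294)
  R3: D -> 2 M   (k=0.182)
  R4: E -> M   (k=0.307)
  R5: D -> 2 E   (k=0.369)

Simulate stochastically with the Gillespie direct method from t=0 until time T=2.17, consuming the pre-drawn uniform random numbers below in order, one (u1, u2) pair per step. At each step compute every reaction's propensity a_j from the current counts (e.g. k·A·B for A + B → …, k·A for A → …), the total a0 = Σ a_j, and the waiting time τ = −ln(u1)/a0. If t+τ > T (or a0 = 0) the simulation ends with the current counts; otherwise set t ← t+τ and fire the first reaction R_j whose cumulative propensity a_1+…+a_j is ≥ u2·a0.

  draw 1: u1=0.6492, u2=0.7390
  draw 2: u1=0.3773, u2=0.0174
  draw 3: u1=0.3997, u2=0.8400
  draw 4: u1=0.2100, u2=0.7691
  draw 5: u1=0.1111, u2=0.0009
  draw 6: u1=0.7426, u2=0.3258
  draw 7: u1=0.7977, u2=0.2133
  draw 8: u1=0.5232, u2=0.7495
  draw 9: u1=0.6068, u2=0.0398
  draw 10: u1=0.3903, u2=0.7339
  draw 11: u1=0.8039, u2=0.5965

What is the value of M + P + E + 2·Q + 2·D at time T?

Check how each reaction changes W = M + P + E + 2·Q + 2·D (weight of products minus weight of reactants):
R1: Q + D -> 4 P: (1·4) − (2·1 + 2·1) = 4 − 4 = 0
R2: D -> Q: (2·1) − (2·1) = 2 − 2 = 0
R3: D -> 2 M: (1·2) − (2·1) = 2 − 2 = 0
R4: E -> M: (1·1) − (1·1) = 1 − 1 = 0
R5: D -> 2 E: (1·2) − (2·1) = 2 − 2 = 0
Every reaction leaves W unchanged, so W is conserved and no simulation is needed: W(T) = W(0) = 7 + 6 + 9 + 2·3 + 2·4 = 36

Value at T = 36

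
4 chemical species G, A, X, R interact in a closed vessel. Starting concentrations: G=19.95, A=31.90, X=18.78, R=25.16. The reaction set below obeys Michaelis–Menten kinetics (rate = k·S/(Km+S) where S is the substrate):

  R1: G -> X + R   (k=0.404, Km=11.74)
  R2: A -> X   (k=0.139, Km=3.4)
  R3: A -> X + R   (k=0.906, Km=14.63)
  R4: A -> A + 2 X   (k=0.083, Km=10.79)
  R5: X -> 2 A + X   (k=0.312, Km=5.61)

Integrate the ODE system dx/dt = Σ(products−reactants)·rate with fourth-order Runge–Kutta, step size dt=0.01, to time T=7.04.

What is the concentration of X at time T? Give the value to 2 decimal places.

X at T = 26.62

RK4 with dt=0.01: 704 steps to T=7.04. Trajectory (selected grid times):
t=0.00: G=19.95 A=31.90 X=18.78 R=25.16
t=0.78: G=19.75 A=31.69 X=19.66 R=25.84
t=1.56: G=19.55 A=31.49 X=20.53 R=26.52
t=2.35: G=19.36 A=31.30 X=21.42 R=27.21
t=3.13: G=19.16 A=31.10 X=22.29 R=27.89
t=3.91: G=18.96 A=30.92 X=23.16 R=28.56
t=4.69: G=18.77 A=30.73 X=24.02 R=29.24
t=5.48: G=18.57 A=30.55 X=24.90 R=29.92
t=6.26: G=18.38 A=30.37 X=25.76 R=30.59
t=7.04: G=18.19 A=30.20 X=26.62 R=31.25
Read off X at T=7.04: 26.62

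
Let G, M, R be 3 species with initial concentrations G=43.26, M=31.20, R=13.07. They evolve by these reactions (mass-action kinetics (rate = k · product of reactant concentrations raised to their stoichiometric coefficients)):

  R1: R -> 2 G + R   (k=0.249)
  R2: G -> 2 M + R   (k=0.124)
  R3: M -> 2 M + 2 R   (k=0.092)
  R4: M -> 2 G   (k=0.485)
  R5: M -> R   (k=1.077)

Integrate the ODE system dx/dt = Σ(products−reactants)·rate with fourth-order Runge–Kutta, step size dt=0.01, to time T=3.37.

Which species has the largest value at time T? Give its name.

Dominant species at T: G

RK4 with dt=0.01: 337 steps to T=3.37. Trajectory (selected grid times):
t=0.00: G=43.26 M=31.20 R=13.07
t=0.37: G=54.10 M=21.60 R=27.39
t=0.75: G=64.57 M=16.67 R=39.20
t=1.12: G=75.12 M=14.65 R=49.63
t=1.50: G=86.99 M=14.27 R=60.32
t=1.87: G=100.04 M=14.93 R=71.39
t=2.25: G=115.40 M=16.36 R=83.92
t=2.62: G=132.63 M=18.31 R=97.67
t=3.00: G=153.08 M=20.84 R=113.75
t=3.37: G=176.11 M=23.80 R=131.68
At T=3.37: G=176.11 M=23.80 R=131.68; the largest is G.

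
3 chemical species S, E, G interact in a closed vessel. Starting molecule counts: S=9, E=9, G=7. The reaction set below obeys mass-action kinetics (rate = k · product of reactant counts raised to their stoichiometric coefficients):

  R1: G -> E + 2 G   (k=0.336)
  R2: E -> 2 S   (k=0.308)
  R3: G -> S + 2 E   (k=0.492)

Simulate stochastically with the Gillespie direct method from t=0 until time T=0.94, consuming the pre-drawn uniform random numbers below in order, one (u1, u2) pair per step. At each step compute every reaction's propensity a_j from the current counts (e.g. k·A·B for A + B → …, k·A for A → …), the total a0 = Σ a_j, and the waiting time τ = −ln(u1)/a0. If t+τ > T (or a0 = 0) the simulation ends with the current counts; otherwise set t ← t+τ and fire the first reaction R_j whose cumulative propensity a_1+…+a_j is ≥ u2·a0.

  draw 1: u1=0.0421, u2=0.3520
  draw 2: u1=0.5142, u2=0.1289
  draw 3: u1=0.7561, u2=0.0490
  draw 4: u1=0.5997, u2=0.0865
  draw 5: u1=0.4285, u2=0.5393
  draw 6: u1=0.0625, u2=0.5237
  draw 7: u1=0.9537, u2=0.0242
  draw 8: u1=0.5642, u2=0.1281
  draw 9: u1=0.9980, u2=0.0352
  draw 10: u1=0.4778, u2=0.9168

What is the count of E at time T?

E at T = 12

t=0.000: S=9 E=9 G=7
Draw 1: a1=2.352, a2=2.772, a3=3.444, a0=8.568; τ=−ln(0.0421)/8.568=0.370 → t=0.370; u2·a0=0.3520·8.568=3.016; a1=2.352 < 3.016 ≤ a1+a2=5.124 → R2 fires; S=11 E=8 G=7
Draw 2: a1=2.352, a2=2.464, a3=3.444, a0=8.260; τ=−ln(0.5142)/8.260=0.081 → t=0.450; u2·a0=0.1289·8.260=1.065 ≤ a1=2.352 → R1 fires; S=11 E=9 G=8
Draw 3: a1=2.688, a2=2.772, a3=3.936, a0=9.396; τ=−ln(0.7561)/9.396=0.030 → t=0.480; u2·a0=0.0490·9.396=0.460 ≤ a1=2.688 → R1 fires; S=11 E=10 G=9
Draw 4: a1=3.024, a2=3.080, a3=4.428, a0=10.532; τ=−ln(0.5997)/10.532=0.049 → t=0.529; u2·a0=0.0865·10.532=0.911 ≤ a1=3.024 → R1 fires; S=11 E=11 G=10
Draw 5: a1=3.360, a2=3.388, a3=4.920, a0=11.668; τ=−ln(0.4285)/11.668=0.073 → t=0.601; u2·a0=0.5393·11.668=6.293; a1=3.360 < 6.293 ≤ a1+a2=6.748 → R2 fires; S=13 E=10 G=10
Draw 6: a1=3.360, a2=3.080, a3=4.920, a0=11.360; τ=−ln(0.0625)/11.360=0.244 → t=0.845; u2·a0=0.5237·11.360=5.949; a1=3.360 < 5.949 ≤ a1+a2=6.440 → R2 fires; S=15 E=9 G=10
Draw 7: a1=3.360, a2=2.772, a3=4.920, a0=11.052; τ=−ln(0.9537)/11.052=0.004 → t=0.850; u2·a0=0.0242·11.052=0.267 ≤ a1=3.360 → R1 fires; S=15 E=10 G=11
Draw 8: a1=3.696, a2=3.080, a3=5.412, a0=12.188; τ=−ln(0.5642)/12.188=0.047 → t=0.896; u2·a0=0.1281·12.188=1.561 ≤ a1=3.696 → R1 fires; S=15 E=11 G=12
Draw 9: a1=4.032, a2=3.388, a3=5.904, a0=13.324; τ=−ln(0.9980)/13.324=0.000 → t=0.897; u2·a0=0.0352·13.324=0.469 ≤ a1=4.032 → R1 fires; S=15 E=12 G=13
Draw 10: a1=4.368, a2=3.696, a3=6.396, a0=14.460; τ=−ln(0.4778)/14.460=0.051 → t=0.948 > T=0.94: stop.
Read off E at T=0.94: 12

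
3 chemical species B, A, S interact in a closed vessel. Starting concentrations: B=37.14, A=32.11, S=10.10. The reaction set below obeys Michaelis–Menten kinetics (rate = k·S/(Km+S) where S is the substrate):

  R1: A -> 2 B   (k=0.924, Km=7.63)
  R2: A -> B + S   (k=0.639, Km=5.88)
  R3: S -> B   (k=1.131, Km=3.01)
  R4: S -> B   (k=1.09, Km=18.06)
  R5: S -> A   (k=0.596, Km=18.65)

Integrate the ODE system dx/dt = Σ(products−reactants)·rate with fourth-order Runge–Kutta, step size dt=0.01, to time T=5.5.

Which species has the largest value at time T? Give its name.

Dominant species at T: B

RK4 with dt=0.01: 550 steps to T=5.5. Trajectory (selected grid times):
t=0.00: B=37.14 A=32.11 S=10.10
t=0.61: B=39.14 A=31.45 S=9.54
t=1.22: B=41.12 A=30.79 S=9.00
t=1.83: B=43.08 A=30.13 S=8.48
t=2.44: B=45.01 A=29.47 S=7.98
t=3.06: B=46.96 A=28.79 S=7.50
t=3.67: B=48.85 A=28.13 S=7.04
t=4.28: B=50.72 A=27.46 S=6.60
t=4.89: B=52.56 A=26.79 S=6.19
t=5.50: B=54.38 A=26.12 S=5.79
At T=5.5: B=54.38 A=26.12 S=5.79; the largest is B.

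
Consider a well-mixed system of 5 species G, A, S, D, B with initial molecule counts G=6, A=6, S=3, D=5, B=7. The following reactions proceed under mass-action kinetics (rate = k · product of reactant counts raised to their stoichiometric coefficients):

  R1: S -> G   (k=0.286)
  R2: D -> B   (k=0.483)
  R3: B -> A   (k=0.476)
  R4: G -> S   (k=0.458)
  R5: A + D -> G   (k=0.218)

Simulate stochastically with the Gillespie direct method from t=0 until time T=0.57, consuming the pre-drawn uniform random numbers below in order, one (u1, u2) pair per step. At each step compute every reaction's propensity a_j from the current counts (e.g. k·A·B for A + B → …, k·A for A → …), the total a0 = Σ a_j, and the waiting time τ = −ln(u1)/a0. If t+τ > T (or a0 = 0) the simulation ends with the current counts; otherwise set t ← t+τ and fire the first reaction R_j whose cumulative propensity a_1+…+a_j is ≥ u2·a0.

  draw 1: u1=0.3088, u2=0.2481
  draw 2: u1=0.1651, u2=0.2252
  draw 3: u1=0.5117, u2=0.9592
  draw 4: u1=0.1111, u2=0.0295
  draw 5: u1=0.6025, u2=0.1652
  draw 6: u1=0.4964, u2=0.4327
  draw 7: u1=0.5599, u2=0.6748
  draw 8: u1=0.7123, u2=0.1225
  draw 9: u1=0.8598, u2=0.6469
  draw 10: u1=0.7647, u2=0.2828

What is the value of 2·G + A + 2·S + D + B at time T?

Value at T = 36

Check how each reaction changes W = 2·G + A + 2·S + D + B (weight of products minus weight of reactants):
R1: S -> G: (2·1) − (2·1) = 2 − 2 = 0
R2: D -> B: (1·1) − (1·1) = 1 − 1 = 0
R3: B -> A: (1·1) − (1·1) = 1 − 1 = 0
R4: G -> S: (2·1) − (2·1) = 2 − 2 = 0
R5: A + D -> G: (2·1) − (1·1 + 1·1) = 2 − 2 = 0
Every reaction leaves W unchanged, so W is conserved and no simulation is needed: W(T) = W(0) = 2·6 + 6 + 2·3 + 5 + 7 = 36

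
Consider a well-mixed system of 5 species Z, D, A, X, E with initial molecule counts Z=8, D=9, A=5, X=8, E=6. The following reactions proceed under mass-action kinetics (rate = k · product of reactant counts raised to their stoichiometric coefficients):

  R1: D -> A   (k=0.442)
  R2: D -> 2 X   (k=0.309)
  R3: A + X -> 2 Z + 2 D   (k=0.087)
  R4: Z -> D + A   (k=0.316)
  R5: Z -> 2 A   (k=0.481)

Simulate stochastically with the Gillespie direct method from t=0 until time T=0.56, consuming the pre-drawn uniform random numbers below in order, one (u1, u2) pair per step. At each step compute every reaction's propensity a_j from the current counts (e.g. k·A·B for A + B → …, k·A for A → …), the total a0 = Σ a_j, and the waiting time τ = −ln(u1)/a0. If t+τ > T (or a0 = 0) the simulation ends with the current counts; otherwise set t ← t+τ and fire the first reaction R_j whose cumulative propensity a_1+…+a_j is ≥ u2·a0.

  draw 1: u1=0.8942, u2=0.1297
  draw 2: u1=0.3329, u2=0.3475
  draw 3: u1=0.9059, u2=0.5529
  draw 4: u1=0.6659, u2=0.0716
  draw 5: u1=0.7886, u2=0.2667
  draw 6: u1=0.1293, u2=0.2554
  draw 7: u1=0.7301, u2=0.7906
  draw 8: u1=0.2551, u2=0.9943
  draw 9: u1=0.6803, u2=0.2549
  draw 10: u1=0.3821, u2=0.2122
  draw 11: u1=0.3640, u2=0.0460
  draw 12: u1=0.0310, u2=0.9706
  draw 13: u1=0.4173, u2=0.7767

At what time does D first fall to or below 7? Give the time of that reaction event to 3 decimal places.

Threshold first reached at t = 0.073

t=0.000: Z=8 D=9 A=5 X=8 E=6
Draw 1: a1=3.978, a2=2.781, a3=3.480, a4=2.528, a5=3.848, a0=16.615; τ=−ln(0.8942)/16.615=0.007 → t=0.007; u2·a0=0.1297·16.615=2.155 ≤ a1=3.978 → R1 fires; Z=8 D=8 A=6 X=8 E=6
Draw 2: a1=3.536, a2=2.472, a3=4.176, a4=2.528, a5=3.848, a0=16.560; τ=−ln(0.3329)/16.560=0.066 → t=0.073; u2·a0=0.3475·16.560=5.755; a1=3.536 < 5.755 ≤ a1+a2=6.008 → R2 fires; Z=8 D=7 A=6 X=10 E=6
Draw 3: a1=3.094, a2=2.163, a3=5.220, a4=2.528, a5=3.848, a0=16.853; τ=−ln(0.9059)/16.853=0.006 → t=0.079; u2·a0=0.5529·16.853=9.318; a1+a2=5.257 < 9.318 ≤ a1+…+a3=10.477 → R3 fires; Z=10 D=9 A=5 X=9 E=6
Draw 4: a1=3.978, a2=2.781, a3=3.915, a4=3.160, a5=4.810, a0=18.644; τ=−ln(0.6659)/18.644=0.022 → t=0.101; u2·a0=0.0716·18.644=1.335 ≤ a1=3.978 → R1 fires; Z=10 D=8 A=6 X=9 E=6
Draw 5: a1=3.536, a2=2.472, a3=4.698, a4=3.160, a5=4.810, a0=18.676; τ=−ln(0.7886)/18.676=0.013 → t=0.114; u2·a0=0.2667·18.676=4.981; a1=3.536 < 4.981 ≤ a1+a2=6.008 → R2 fires; Z=10 D=7 A=6 X=11 E=6
Draw 6: a1=3.094, a2=2.163, a3=5.742, a4=3.160, a5=4.810, a0=18.969; τ=−ln(0.1293)/18.969=0.108 → t=0.221; u2·a0=0.2554·18.969=4.845; a1=3.094 < 4.845 ≤ a1+a2=5.257 → R2 fires; Z=10 D=6 A=6 X=13 E=6
Draw 7: a1=2.652, a2=1.854, a3=6.786, a4=3.160, a5=4.810, a0=19.262; τ=−ln(0.7301)/19.262=0.016 → t=0.238; u2·a0=0.7906·19.262=15.229; a1+…+a4=14.452 < 15.229 ≤ a1+…+a5=19.262 → R5 fires; Z=9 D=6 A=8 X=13 E=6
Draw 8: a1=2.652, a2=1.854, a3=9.048, a4=2.844, a5=4.329, a0=20.727; τ=−ln(0.2551)/20.727=0.066 → t=0.304; u2·a0=0.9943·20.727=20.609; a1+…+a4=16.398 < 20.609 ≤ a1+…+a5=20.727 → R5 fires; Z=8 D=6 A=10 X=13 E=6
Draw 9: a1=2.652, a2=1.854, a3=11.310, a4=2.528, a5=3.848, a0=22.192; τ=−ln(0.6803)/22.192=0.017 → t=0.321; u2·a0=0.2549·22.192=5.657; a1+a2=4.506 < 5.657 ≤ a1+…+a3=15.816 → R3 fires; Z=10 D=8 A=9 X=12 E=6
Draw 10: a1=3.536, a2=2.472, a3=9.396, a4=3.160, a5=4.810, a0=23.374; τ=−ln(0.3821)/23.374=0.041 → t=0.362; u2·a0=0.2122·23.374=4.960; a1=3.536 < 4.960 ≤ a1+a2=6.008 → R2 fires; Z=10 D=7 A=9 X=14 E=6
Draw 11: a1=3.094, a2=2.163, a3=10.962, a4=3.160, a5=4.810, a0=24.189; τ=−ln(0.3640)/24.189=0.042 → t=0.404; u2·a0=0.0460·24.189=1.113 ≤ a1=3.094 → R1 fires; Z=10 D=6 A=10 X=14 E=6
Draw 12: a1=2.652, a2=1.854, a3=12.180, a4=3.160, a5=4.810, a0=24.656; τ=−ln(0.0310)/24.656=0.141 → t=0.545; u2·a0=0.9706·24.656=23.931; a1+…+a4=19.846 < 23.931 ≤ a1+…+a5=24.656 → R5 fires; Z=9 D=6 A=12 X=14 E=6
Draw 13: a1=2.652, a2=1.854, a3=14.616, a4=2.844, a5=4.329, a0=26.295; τ=−ln(0.4173)/26.295=0.033 → t=0.578 > T=0.56: stop.
D first becomes ≤ 7 when it reaches 7 at the event at t=0.073.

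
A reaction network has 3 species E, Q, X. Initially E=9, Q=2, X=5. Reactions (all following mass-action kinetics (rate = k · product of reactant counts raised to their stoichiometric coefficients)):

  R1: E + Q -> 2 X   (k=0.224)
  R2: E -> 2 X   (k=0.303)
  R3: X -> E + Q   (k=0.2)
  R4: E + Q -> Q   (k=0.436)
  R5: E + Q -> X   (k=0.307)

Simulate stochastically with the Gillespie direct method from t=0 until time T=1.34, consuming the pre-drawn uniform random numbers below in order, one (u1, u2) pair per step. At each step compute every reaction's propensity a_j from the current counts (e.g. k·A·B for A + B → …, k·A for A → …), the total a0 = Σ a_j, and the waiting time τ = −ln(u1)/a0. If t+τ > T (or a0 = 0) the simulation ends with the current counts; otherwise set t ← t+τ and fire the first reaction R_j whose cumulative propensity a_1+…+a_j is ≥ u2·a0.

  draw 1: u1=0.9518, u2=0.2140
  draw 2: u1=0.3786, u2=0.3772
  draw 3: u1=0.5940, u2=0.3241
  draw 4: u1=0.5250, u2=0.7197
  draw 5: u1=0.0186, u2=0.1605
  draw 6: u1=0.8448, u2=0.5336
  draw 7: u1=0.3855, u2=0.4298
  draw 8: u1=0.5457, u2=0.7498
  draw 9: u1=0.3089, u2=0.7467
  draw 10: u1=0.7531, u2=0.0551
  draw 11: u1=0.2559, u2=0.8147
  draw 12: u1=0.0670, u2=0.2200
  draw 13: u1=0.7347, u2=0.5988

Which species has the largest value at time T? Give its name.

Dominant species at T: X

t=0.000: E=9 Q=2 X=5
Draw 1: a1=4.032, a2=2.727, a3=1.000, a4=7.848, a5=5.526, a0=21.133; τ=−ln(0.9518)/21.133=0.002 → t=0.002; u2·a0=0.2140·21.133=4.522; a1=4.032 < 4.522 ≤ a1+a2=6.759 → R2 fires; E=8 Q=2 X=7
Draw 2: a1=3.584, a2=2.424, a3=1.400, a4=6.976, a5=4.912, a0=19.296; τ=−ln(0.3786)/19.296=0.050 → t=0.053; u2·a0=0.3772·19.296=7.278; a1+a2=6.008 < 7.278 ≤ a1+…+a3=7.408 → R3 fires; E=9 Q=3 X=6
Draw 3: a1=6.048, a2=2.727, a3=1.200, a4=11.772, a5=8.289, a0=30.036; τ=−ln(0.5940)/30.036=0.017 → t=0.070; u2·a0=0.3241·30.036=9.735; a1+a2=8.775 < 9.735 ≤ a1+…+a3=9.975 → R3 fires; E=10 Q=4 X=5
Draw 4: a1=8.960, a2=3.030, a3=1.000, a4=17.440, a5=12.280, a0=42.710; τ=−ln(0.5250)/42.710=0.015 → t=0.085; u2·a0=0.7197·42.710=30.738; a1+…+a4=30.430 < 30.738 ≤ a1+…+a5=42.710 → R5 fires; E=9 Q=3 X=6
Draw 5: a1=6.048, a2=2.727, a3=1.200, a4=11.772, a5=8.289, a0=30.036; τ=−ln(0.0186)/30.036=0.133 → t=0.218; u2·a0=0.1605·30.036=4.821 ≤ a1=6.048 → R1 fires; E=8 Q=2 X=8
Draw 6: a1=3.584, a2=2.424, a3=1.600, a4=6.976, a5=4.912, a0=19.496; τ=−ln(0.8448)/19.496=0.009 → t=0.226; u2·a0=0.5336·19.496=10.403; a1+…+a3=7.608 < 10.403 ≤ a1+…+a4=14.584 → R4 fires; E=7 Q=2 X=8
Draw 7: a1=3.136, a2=2.121, a3=1.600, a4=6.104, a5=4.298, a0=17.259; τ=−ln(0.3855)/17.259=0.055 → t=0.282; u2·a0=0.4298·17.259=7.418; a1+…+a3=6.857 < 7.418 ≤ a1+…+a4=12.961 → R4 fires; E=6 Q=2 X=8
Draw 8: a1=2.688, a2=1.818, a3=1.600, a4=5.232, a5=3.684, a0=15.022; τ=−ln(0.5457)/15.022=0.040 → t=0.322; u2·a0=0.7498·15.022=11.263; a1+…+a3=6.106 < 11.263 ≤ a1+…+a4=11.338 → R4 fires; E=5 Q=2 X=8
Draw 9: a1=2.240, a2=1.515, a3=1.600, a4=4.360, a5=3.070, a0=12.785; τ=−ln(0.3089)/12.785=0.092 → t=0.414; u2·a0=0.7467·12.785=9.547; a1+…+a3=5.355 < 9.547 ≤ a1+…+a4=9.715 → R4 fires; E=4 Q=2 X=8
Draw 10: a1=1.792, a2=1.212, a3=1.600, a4=3.488, a5=2.456, a0=10.548; τ=−ln(0.7531)/10.548=0.027 → t=0.441; u2·a0=0.0551·10.548=0.581 ≤ a1=1.792 → R1 fires; E=3 Q=1 X=10
Draw 11: a1=0.672, a2=0.909, a3=2.000, a4=1.308, a5=0.921, a0=5.810; τ=−ln(0.2559)/5.810=0.235 → t=0.675; u2·a0=0.8147·5.810=4.733; a1+…+a3=3.581 < 4.733 ≤ a1+…+a4=4.889 → R4 fires; E=2 Q=1 X=10
Draw 12: a1=0.448, a2=0.606, a3=2.000, a4=0.872, a5=0.614, a0=4.540; τ=−ln(0.0670)/4.540=0.595 → t=1.271; u2·a0=0.2200·4.540=0.999; a1=0.448 < 0.999 ≤ a1+a2=1.054 → R2 fires; E=1 Q=1 X=12
Draw 13: a1=0.224, a2=0.303, a3=2.400, a4=0.436, a5=0.307, a0=3.670; τ=−ln(0.7347)/3.670=0.084 → t=1.355 > T=1.34: stop.
At T=1.34: E=1 Q=1 X=12; the largest is X.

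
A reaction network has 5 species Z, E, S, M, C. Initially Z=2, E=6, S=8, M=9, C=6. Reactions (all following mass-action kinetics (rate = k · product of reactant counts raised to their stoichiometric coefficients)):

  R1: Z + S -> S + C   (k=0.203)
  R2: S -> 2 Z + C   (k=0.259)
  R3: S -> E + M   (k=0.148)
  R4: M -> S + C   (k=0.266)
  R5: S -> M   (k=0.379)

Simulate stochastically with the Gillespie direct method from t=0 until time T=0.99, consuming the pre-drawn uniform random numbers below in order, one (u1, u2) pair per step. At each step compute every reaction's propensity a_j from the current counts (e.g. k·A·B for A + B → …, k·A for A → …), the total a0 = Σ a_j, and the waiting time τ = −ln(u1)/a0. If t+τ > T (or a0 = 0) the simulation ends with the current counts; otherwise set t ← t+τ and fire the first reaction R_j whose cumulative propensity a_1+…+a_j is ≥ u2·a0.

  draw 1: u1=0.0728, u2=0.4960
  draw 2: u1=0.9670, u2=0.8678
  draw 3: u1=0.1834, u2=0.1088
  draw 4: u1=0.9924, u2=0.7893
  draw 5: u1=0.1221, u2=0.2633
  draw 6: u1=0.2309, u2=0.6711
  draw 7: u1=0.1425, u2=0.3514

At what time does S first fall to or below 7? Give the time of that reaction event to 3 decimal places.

Threshold first reached at t = 0.220

t=0.000: Z=2 E=6 S=8 M=9 C=6
Draw 1: a1=3.248, a2=2.072, a3=1.184, a4=2.394, a5=3.032, a0=11.930; τ=−ln(0.0728)/11.930=0.220 → t=0.220; u2·a0=0.4960·11.930=5.917; a1+a2=5.320 < 5.917 ≤ a1+…+a3=6.504 → R3 fires; Z=2 E=7 S=7 M=10 C=6
Draw 2: a1=2.842, a2=1.813, a3=1.036, a4=2.660, a5=2.653, a0=11.004; τ=−ln(0.9670)/11.004=0.003 → t=0.223; u2·a0=0.8678·11.004=9.549; a1+…+a4=8.351 < 9.549 ≤ a1+…+a5=11.004 → R5 fires; Z=2 E=7 S=6 M=11 C=6
Draw 3: a1=2.436, a2=1.554, a3=0.888, a4=2.926, a5=2.274, a0=10.078; τ=−ln(0.1834)/10.078=0.168 → t=0.391; u2·a0=0.1088·10.078=1.096 ≤ a1=2.436 → R1 fires; Z=1 E=7 S=6 M=11 C=7
Draw 4: a1=1.218, a2=1.554, a3=0.888, a4=2.926, a5=2.274, a0=8.860; τ=−ln(0.9924)/8.860=0.001 → t=0.392; u2·a0=0.7893·8.860=6.993; a1+…+a4=6.586 < 6.993 ≤ a1+…+a5=8.860 → R5 fires; Z=1 E=7 S=5 M=12 C=7
Draw 5: a1=1.015, a2=1.295, a3=0.740, a4=3.192, a5=1.895, a0=8.137; τ=−ln(0.1221)/8.137=0.258 → t=0.650; u2·a0=0.2633·8.137=2.142; a1=1.015 < 2.142 ≤ a1+a2=2.310 → R2 fires; Z=3 E=7 S=4 M=12 C=8
Draw 6: a1=2.436, a2=1.036, a3=0.592, a4=3.192, a5=1.516, a0=8.772; τ=−ln(0.2309)/8.772=0.167 → t=0.817; u2·a0=0.6711·8.772=5.887; a1+…+a3=4.064 < 5.887 ≤ a1+…+a4=7.256 → R4 fires; Z=3 E=7 S=5 M=11 C=9
Draw 7: a1=3.045, a2=1.295, a3=0.740, a4=2.926, a5=1.895, a0=9.901; τ=−ln(0.1425)/9.901=0.197 → t=1.014 > T=0.99: stop.
S first becomes ≤ 7 when it reaches 7 at the event at t=0.220.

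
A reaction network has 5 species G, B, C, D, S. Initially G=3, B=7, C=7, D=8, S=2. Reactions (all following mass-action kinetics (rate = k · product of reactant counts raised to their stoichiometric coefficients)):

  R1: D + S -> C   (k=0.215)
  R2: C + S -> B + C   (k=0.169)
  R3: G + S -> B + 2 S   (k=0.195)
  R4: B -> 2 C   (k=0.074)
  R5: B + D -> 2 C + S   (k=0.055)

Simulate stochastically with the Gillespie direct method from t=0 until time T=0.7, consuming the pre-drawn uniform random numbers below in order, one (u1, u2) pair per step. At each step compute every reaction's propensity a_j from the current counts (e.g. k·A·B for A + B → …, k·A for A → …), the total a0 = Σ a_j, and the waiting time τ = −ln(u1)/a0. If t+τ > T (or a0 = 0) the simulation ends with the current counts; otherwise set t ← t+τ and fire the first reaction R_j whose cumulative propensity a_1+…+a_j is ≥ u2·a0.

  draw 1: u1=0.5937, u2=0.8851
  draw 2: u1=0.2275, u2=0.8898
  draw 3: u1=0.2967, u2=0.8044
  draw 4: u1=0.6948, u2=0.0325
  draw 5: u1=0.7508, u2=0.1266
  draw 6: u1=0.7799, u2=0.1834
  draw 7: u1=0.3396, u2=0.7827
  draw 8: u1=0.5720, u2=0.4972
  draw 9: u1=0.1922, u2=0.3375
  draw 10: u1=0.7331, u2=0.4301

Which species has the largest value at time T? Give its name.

t=0.000: G=3 B=7 C=7 D=8 S=2
Draw 1: a1=3.440, a2=2.366, a3=1.170, a4=0.518, a5=3.080, a0=10.574; τ=−ln(0.5937)/10.574=0.049 → t=0.049; u2·a0=0.8851·10.574=9.359; a1+…+a4=7.494 < 9.359 ≤ a1+…+a5=10.574 → R5 fires; G=3 B=6 C=9 D=7 S=3
Draw 2: a1=4.515, a2=4.563, a3=1.755, a4=0.444, a5=2.310, a0=13.587; τ=−ln(0.2275)/13.587=0.109 → t=0.158; u2·a0=0.8898·13.587=12.090; a1+…+a4=11.277 < 12.090 ≤ a1+…+a5=13.587 → R5 fires; G=3 B=5 C=11 D=6 S=4
Draw 3: a1=5.160, a2=7.436, a3=2.340, a4=0.370, a5=1.650, a0=16.956; τ=−ln(0.2967)/16.956=0.072 → t=0.230; u2·a0=0.8044·16.956=13.639; a1+a2=12.596 < 13.639 ≤ a1+…+a3=14.936 → R3 fires; G=2 B=6 C=11 D=6 S=5
Draw 4: a1=6.450, a2=9.295, a3=1.950, a4=0.444, a5=1.980, a0=20.119; τ=−ln(0.6948)/20.119=0.018 → t=0.248; u2·a0=0.0325·20.119=0.654 ≤ a1=6.450 → R1 fires; G=2 B=6 C=12 D=5 S=4
Draw 5: a1=4.300, a2=8.112, a3=1.560, a4=0.444, a5=1.650, a0=16.066; τ=−ln(0.7508)/16.066=0.018 → t=0.266; u2·a0=0.1266·16.066=2.034 ≤ a1=4.300 → R1 fires; G=2 B=6 C=13 D=4 S=3
Draw 6: a1=2.580, a2=6.591, a3=1.170, a4=0.444, a5=1.320, a0=12.105; τ=−ln(0.7799)/12.105=0.021 → t=0.286; u2·a0=0.1834·12.105=2.220 ≤ a1=2.580 → R1 fires; G=2 B=6 C=14 D=3 S=2
Draw 7: a1=1.290, a2=4.732, a3=0.780, a4=0.444, a5=0.990, a0=8.236; τ=−ln(0.3396)/8.236=0.131 → t=0.418; u2·a0=0.7827·8.236=6.446; a1+a2=6.022 < 6.446 ≤ a1+…+a3=6.802 → R3 fires; G=1 B=7 C=14 D=3 S=3
Draw 8: a1=1.935, a2=7.098, a3=0.585, a4=0.518, a5=1.155, a0=11.291; τ=−ln(0.5720)/11.291=0.049 → t=0.467; u2·a0=0.4972·11.291=5.614; a1=1.935 < 5.614 ≤ a1+a2=9.033 → R2 fires; G=1 B=8 C=14 D=3 S=2
Draw 9: a1=1.290, a2=4.732, a3=0.390, a4=0.592, a5=1.320, a0=8.324; τ=−ln(0.1922)/8.324=0.198 → t=0.665; u2·a0=0.3375·8.324=2.809; a1=1.290 < 2.809 ≤ a1+a2=6.022 → R2 fires; G=1 B=9 C=14 D=3 S=1
Draw 10: a1=0.645, a2=2.366, a3=0.195, a4=0.666, a5=1.485, a0=5.357; τ=−ln(0.7331)/5.357=0.058 → t=0.723 > T=0.7: stop.
At T=0.7: G=1 B=9 C=14 D=3 S=1; the largest is C.

Dominant species at T: C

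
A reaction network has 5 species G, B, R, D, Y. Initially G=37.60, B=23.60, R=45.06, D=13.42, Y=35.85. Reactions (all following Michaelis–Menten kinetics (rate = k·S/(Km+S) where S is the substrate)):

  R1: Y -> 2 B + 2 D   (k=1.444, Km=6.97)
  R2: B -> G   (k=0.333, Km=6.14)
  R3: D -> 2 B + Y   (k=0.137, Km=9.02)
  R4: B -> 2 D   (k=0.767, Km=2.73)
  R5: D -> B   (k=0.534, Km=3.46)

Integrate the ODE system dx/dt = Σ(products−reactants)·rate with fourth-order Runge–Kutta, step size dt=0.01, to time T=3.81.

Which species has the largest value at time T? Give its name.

Dominant species at T: R

RK4 with dt=0.01: 381 steps to T=3.81. Trajectory (selected grid times):
t=0.00: G=37.60 B=23.60 R=45.06 D=13.42 Y=35.85
t=0.42: G=37.71 B=24.46 R=45.06 D=14.80 Y=35.38
t=0.85: G=37.83 B=25.35 R=45.06 D=16.20 Y=34.90
t=1.27: G=37.94 B=26.22 R=45.06 D=17.57 Y=34.43
t=1.69: G=38.05 B=27.08 R=45.06 D=18.94 Y=33.96
t=2.12: G=38.17 B=27.97 R=45.06 D=20.33 Y=33.49
t=2.54: G=38.28 B=28.84 R=45.06 D=21.69 Y=33.03
t=2.96: G=38.40 B=29.71 R=45.06 D=23.04 Y=32.57
t=3.39: G=38.52 B=30.59 R=45.06 D=24.43 Y=32.10
t=3.81: G=38.64 B=31.46 R=45.06 D=25.77 Y=31.65
At T=3.81: G=38.64 B=31.46 R=45.06 D=25.77 Y=31.65; the largest is R.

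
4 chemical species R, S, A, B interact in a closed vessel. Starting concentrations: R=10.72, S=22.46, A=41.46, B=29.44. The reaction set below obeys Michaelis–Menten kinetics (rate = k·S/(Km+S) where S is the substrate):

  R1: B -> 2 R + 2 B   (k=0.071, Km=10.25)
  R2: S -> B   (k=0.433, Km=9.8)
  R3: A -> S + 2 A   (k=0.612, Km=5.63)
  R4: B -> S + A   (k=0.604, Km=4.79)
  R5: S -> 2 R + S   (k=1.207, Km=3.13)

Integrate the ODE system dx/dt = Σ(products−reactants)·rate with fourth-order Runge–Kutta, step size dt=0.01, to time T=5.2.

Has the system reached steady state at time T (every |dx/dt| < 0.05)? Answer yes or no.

Steady state at T: no

RK4 with dt=0.01: 520 steps to T=5.2. Trajectory (selected grid times):
t=0.00: R=10.72 S=22.46 A=41.46 B=29.44
t=0.58: R=12.01 S=22.90 A=42.07 B=29.34
t=1.16: R=13.31 S=23.34 A=42.69 B=29.25
t=1.73: R=14.58 S=23.77 A=43.29 B=29.16
t=2.31: R=15.88 S=24.20 A=43.91 B=29.07
t=2.89: R=17.18 S=24.64 A=44.52 B=28.98
t=3.47: R=18.49 S=25.08 A=45.14 B=28.89
t=4.04: R=19.77 S=25.50 A=45.74 B=28.80
t=4.62: R=21.08 S=25.94 A=46.36 B=28.71
t=5.20: R=22.39 S=26.37 A=46.98 B=28.62
Rates at T: R1=0.0523, R2=0.3157, R3=0.5465, R4=0.5174, R5=1.0789
dx/dt at T (Σ net stoichiometry × rate): R=+2.2624, S=+0.7482, A=+1.0639, B=-0.1494
Largest |dx/dt| is |+2.2624| (R) ≥ 0.05 → not steady.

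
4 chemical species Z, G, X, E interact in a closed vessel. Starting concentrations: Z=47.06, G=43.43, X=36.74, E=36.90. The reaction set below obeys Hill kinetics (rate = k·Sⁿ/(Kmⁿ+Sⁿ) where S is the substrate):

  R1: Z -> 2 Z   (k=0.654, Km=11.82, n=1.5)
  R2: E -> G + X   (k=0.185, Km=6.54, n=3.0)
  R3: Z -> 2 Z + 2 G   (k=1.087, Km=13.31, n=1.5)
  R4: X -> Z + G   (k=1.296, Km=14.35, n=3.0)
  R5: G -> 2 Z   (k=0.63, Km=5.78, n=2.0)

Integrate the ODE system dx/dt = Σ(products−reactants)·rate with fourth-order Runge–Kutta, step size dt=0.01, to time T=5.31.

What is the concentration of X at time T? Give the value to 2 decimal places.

X at T = 31.32

RK4 with dt=0.01: 531 steps to T=5.31. Trajectory (selected grid times):
t=0.00: Z=47.06 G=43.43 X=36.74 E=36.90
t=0.59: Z=49.42 G=45.01 X=36.13 E=36.79
t=1.18: Z=51.78 G=46.61 X=35.52 E=36.68
t=1.77: Z=54.14 G=48.20 X=34.91 E=36.57
t=2.36: Z=56.52 G=49.81 X=34.31 E=36.47
t=2.95: Z=58.89 G=51.41 X=33.70 E=36.36
t=3.54: Z=61.27 G=53.02 X=33.10 E=36.25
t=4.13: Z=63.65 G=54.64 X=32.51 E=36.14
t=4.72: Z=66.03 G=56.26 X=31.91 E=36.03
t=5.31: Z=68.42 G=57.87 X=31.32 E=35.92
Read off X at T=5.31: 31.32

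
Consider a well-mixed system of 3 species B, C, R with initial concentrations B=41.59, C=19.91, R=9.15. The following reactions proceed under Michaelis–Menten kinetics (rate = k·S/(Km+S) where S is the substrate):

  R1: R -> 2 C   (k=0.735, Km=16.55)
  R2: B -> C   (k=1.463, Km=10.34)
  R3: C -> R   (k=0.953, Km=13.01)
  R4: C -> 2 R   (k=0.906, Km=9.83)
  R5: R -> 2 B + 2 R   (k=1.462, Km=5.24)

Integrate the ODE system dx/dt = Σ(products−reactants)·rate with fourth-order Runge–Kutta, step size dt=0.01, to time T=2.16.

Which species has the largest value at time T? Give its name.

Dominant species at T: B

RK4 with dt=0.01: 216 steps to T=2.16. Trajectory (selected grid times):
t=0.00: B=41.59 C=19.91 R=9.15
t=0.24: B=41.76 C=20.04 R=9.74
t=0.48: B=41.94 C=20.17 R=10.34
t=0.72: B=42.13 C=20.30 R=10.93
t=0.96: B=42.32 C=20.44 R=11.54
t=1.20: B=42.53 C=20.58 R=12.14
t=1.44: B=42.74 C=20.73 R=12.74
t=1.68: B=42.96 C=20.88 R=13.35
t=1.92: B=43.18 C=21.03 R=13.96
t=2.16: B=43.41 C=21.19 R=14.58
At T=2.16: B=43.41 C=21.19 R=14.58; the largest is B.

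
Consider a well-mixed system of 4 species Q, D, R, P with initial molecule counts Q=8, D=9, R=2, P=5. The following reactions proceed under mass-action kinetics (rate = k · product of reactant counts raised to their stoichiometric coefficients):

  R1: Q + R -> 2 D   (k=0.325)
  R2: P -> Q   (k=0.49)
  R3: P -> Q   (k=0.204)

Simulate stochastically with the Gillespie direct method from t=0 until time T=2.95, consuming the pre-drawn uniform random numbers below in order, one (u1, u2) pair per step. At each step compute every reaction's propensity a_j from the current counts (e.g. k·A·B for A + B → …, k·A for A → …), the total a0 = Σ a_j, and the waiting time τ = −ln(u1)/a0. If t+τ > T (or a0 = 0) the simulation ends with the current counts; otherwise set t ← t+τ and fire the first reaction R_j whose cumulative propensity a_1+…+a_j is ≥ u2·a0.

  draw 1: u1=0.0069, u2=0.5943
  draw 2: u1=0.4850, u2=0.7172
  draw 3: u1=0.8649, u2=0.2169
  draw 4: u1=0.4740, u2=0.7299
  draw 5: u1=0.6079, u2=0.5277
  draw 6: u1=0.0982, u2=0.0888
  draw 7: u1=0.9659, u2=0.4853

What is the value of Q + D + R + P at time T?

Check how each reaction changes W = Q + D + R + P (weight of products minus weight of reactants):
R1: Q + R -> 2 D: (1·2) − (1·1 + 1·1) = 2 − 2 = 0
R2: P -> Q: (1·1) − (1·1) = 1 − 1 = 0
R3: P -> Q: (1·1) − (1·1) = 1 − 1 = 0
Every reaction leaves W unchanged, so W is conserved and no simulation is needed: W(T) = W(0) = 8 + 9 + 2 + 5 = 24

Value at T = 24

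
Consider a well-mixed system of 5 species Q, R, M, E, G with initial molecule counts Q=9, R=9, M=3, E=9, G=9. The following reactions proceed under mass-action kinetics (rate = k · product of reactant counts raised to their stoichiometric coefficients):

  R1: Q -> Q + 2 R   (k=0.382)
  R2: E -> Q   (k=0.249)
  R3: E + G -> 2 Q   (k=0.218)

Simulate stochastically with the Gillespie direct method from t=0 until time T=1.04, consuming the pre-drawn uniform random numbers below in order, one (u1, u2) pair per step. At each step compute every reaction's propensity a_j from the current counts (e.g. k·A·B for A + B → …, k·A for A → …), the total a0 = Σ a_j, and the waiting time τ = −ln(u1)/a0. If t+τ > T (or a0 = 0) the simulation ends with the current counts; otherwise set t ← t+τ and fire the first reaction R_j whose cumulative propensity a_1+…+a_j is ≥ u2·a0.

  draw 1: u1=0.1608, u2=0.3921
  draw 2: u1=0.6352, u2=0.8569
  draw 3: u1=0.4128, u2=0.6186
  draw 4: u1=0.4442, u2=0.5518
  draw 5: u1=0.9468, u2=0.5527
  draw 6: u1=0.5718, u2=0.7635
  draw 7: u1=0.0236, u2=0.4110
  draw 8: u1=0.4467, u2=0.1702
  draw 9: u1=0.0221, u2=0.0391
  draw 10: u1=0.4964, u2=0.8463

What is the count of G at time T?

G at T = 4

t=0.000: Q=9 R=9 M=3 E=9 G=9
Draw 1: a1=3.438, a2=2.241, a3=17.658, a0=23.337; τ=−ln(0.1608)/23.337=0.078 → t=0.078; u2·a0=0.3921·23.337=9.150; a1+a2=5.679 < 9.150 ≤ a1+…+a3=23.337 → R3 fires; Q=11 R=9 M=3 E=8 G=8
Draw 2: a1=4.202, a2=1.992, a3=13.952, a0=20.146; τ=−ln(0.6352)/20.146=0.023 → t=0.101; u2·a0=0.8569·20.146=17.263; a1+a2=6.194 < 17.263 ≤ a1+…+a3=20.146 → R3 fires; Q=13 R=9 M=3 E=7 G=7
Draw 3: a1=4.966, a2=1.743, a3=10.682, a0=17.391; τ=−ln(0.4128)/17.391=0.051 → t=0.152; u2·a0=0.6186·17.391=10.758; a1+a2=6.709 < 10.758 ≤ a1+…+a3=17.391 → R3 fires; Q=15 R=9 M=3 E=6 G=6
Draw 4: a1=5.730, a2=1.494, a3=7.848, a0=15.072; τ=−ln(0.4442)/15.072=0.054 → t=0.206; u2·a0=0.5518·15.072=8.317; a1+a2=7.224 < 8.317 ≤ a1+…+a3=15.072 → R3 fires; Q=17 R=9 M=3 E=5 G=5
Draw 5: a1=6.494, a2=1.245, a3=5.450, a0=13.189; τ=−ln(0.9468)/13.189=0.004 → t=0.210; u2·a0=0.5527·13.189=7.290; a1=6.494 < 7.290 ≤ a1+a2=7.739 → R2 fires; Q=18 R=9 M=3 E=4 G=5
Draw 6: a1=6.876, a2=0.996, a3=4.360, a0=12.232; τ=−ln(0.5718)/12.232=0.046 → t=0.255; u2·a0=0.7635·12.232=9.339; a1+a2=7.872 < 9.339 ≤ a1+…+a3=12.232 → R3 fires; Q=20 R=9 M=3 E=3 G=4
Draw 7: a1=7.640, a2=0.747, a3=2.616, a0=11.003; τ=−ln(0.0236)/11.003=0.340 → t=0.596; u2·a0=0.4110·11.003=4.522 ≤ a1=7.640 → R1 fires; Q=20 R=11 M=3 E=3 G=4
Draw 8: a1=7.640, a2=0.747, a3=2.616, a0=11.003; τ=−ln(0.4467)/11.003=0.073 → t=0.669; u2·a0=0.1702·11.003=1.873 ≤ a1=7.640 → R1 fires; Q=20 R=13 M=3 E=3 G=4
Draw 9: a1=7.640, a2=0.747, a3=2.616, a0=11.003; τ=−ln(0.0221)/11.003=0.346 → t=1.016; u2·a0=0.0391·11.003=0.430 ≤ a1=7.640 → R1 fires; Q=20 R=15 M=3 E=3 G=4
Draw 10: a1=7.640, a2=0.747, a3=2.616, a0=11.003; τ=−ln(0.4964)/11.003=0.064 → t=1.079 > T=1.04: stop.
Read off G at T=1.04: 4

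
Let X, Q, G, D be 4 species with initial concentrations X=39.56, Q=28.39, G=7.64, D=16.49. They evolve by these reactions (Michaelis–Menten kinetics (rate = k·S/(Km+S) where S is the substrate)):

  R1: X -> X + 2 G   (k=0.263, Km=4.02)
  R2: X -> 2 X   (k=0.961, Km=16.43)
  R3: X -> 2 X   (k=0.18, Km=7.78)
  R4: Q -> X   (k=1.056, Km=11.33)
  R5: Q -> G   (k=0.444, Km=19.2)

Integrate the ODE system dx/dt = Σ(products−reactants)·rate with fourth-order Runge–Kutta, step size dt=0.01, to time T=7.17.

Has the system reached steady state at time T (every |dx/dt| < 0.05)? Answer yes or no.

Steady state at T: no

RK4 with dt=0.01: 717 steps to T=7.17. Trajectory (selected grid times):
t=0.00: X=39.56 Q=28.39 G=7.64 D=16.49
t=0.80: X=40.83 Q=27.58 G=8.23 D=16.49
t=1.59: X=42.08 Q=26.78 G=8.82 D=16.49
t=2.39: X=43.35 Q=25.99 G=9.41 D=16.49
t=3.19: X=44.62 Q=25.20 G=10.00 D=16.49
t=3.98: X=45.87 Q=24.43 G=10.58 D=16.49
t=4.78: X=47.13 Q=23.66 G=11.16 D=16.49
t=5.58: X=48.40 Q=22.89 G=11.74 D=16.49
t=6.37: X=49.64 Q=22.15 G=12.32 D=16.49
t=7.17: X=50.90 Q=21.40 G=12.89 D=16.49
Rates at T: R1=0.2437, R2=0.7265, R3=0.1561, R4=0.6905, R5=0.2341
dx/dt at T (Σ net stoichiometry × rate): X=+1.5731, Q=-0.9246, G=+0.7216, D=+0.0000
Largest |dx/dt| is |+1.5731| (X) ≥ 0.05 → not steady.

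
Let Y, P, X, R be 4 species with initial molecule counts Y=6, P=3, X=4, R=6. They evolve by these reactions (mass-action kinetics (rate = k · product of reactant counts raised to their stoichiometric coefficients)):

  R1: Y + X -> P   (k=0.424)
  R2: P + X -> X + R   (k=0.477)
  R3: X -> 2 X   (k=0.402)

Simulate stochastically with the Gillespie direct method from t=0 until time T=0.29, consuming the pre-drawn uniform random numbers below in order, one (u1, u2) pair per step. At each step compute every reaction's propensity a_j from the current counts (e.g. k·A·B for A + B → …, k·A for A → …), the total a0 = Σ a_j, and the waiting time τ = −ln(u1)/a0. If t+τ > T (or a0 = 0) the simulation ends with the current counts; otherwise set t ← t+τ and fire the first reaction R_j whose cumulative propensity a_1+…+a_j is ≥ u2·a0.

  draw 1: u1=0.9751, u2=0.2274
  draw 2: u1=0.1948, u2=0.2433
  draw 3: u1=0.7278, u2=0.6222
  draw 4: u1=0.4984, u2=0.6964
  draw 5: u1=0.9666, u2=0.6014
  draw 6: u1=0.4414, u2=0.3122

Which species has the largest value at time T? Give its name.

Dominant species at T: R

t=0.000: Y=6 P=3 X=4 R=6
Draw 1: a1=10.176, a2=5.724, a3=1.608, a0=17.508; τ=−ln(0.9751)/17.508=0.001 → t=0.001; u2·a0=0.2274·17.508=3.981 ≤ a1=10.176 → R1 fires; Y=5 P=4 X=3 R=6
Draw 2: a1=6.360, a2=5.724, a3=1.206, a0=13.290; τ=−ln(0.1948)/13.290=0.123 → t=0.125; u2·a0=0.2433·13.290=3.233 ≤ a1=6.360 → R1 fires; Y=4 P=5 X=2 R=6
Draw 3: a1=3.392, a2=4.770, a3=0.804, a0=8.966; τ=−ln(0.7278)/8.966=0.035 → t=0.160; u2·a0=0.6222·8.966=5.579; a1=3.392 < 5.579 ≤ a1+a2=8.162 → R2 fires; Y=4 P=4 X=2 R=7
Draw 4: a1=3.392, a2=3.816, a3=0.804, a0=8.012; τ=−ln(0.4984)/8.012=0.087 → t=0.247; u2·a0=0.6964·8.012=5.580; a1=3.392 < 5.580 ≤ a1+a2=7.208 → R2 fires; Y=4 P=3 X=2 R=8
Draw 5: a1=3.392, a2=2.862, a3=0.804, a0=7.058; τ=−ln(0.9666)/7.058=0.005 → t=0.252; u2·a0=0.6014·7.058=4.245; a1=3.392 < 4.245 ≤ a1+a2=6.254 → R2 fires; Y=4 P=2 X=2 R=9
Draw 6: a1=3.392, a2=1.908, a3=0.804, a0=6.104; τ=−ln(0.4414)/6.104=0.134 → t=0.386 > T=0.29: stop.
At T=0.29: Y=4 P=2 X=2 R=9; the largest is R.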